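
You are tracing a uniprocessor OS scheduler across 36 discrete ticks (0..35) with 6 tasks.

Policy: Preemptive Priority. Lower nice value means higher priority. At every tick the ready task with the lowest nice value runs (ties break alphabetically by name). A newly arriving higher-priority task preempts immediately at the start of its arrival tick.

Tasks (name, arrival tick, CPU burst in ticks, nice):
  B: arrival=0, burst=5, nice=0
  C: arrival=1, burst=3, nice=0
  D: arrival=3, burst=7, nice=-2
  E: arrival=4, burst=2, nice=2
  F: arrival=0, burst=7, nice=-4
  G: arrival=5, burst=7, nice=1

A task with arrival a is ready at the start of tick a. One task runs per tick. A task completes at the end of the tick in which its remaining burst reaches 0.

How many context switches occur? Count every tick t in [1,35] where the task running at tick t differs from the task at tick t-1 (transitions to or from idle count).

t=0: ready={B,F} → run F
t=1: ready={B,C,F} → run F
t=2: ready={B,C,F} → run F
t=3: ready={B,C,D,F} → run F
t=4: ready={B,C,D,E,F} → run F
t=5: ready={B,C,D,E,F,G} → run F
t=6: ready={B,C,D,E,F,G} → run F
t=7: ready={B,C,D,E,G} → run D
t=8: ready={B,C,D,E,G} → run D
t=9: ready={B,C,D,E,G} → run D
t=10: ready={B,C,D,E,G} → run D
t=11: ready={B,C,D,E,G} → run D
t=12: ready={B,C,D,E,G} → run D
t=13: ready={B,C,D,E,G} → run D
t=14: ready={B,C,E,G} → run B
t=15: ready={B,C,E,G} → run B
t=16: ready={B,C,E,G} → run B
t=17: ready={B,C,E,G} → run B
t=18: ready={B,C,E,G} → run B
t=19: ready={C,E,G} → run C
t=20: ready={C,E,G} → run C
t=21: ready={C,E,G} → run C
t=22: ready={E,G} → run G
t=23: ready={E,G} → run G
t=24: ready={E,G} → run G
t=25: ready={E,G} → run G
t=26: ready={E,G} → run G
t=27: ready={E,G} → run G
t=28: ready={E,G} → run G
t=29: ready={E} → run E
t=30: ready={E} → run E
t=31: (idle)
t=32: (idle)
t=33: (idle)
t=34: (idle)
t=35: (idle)

context switches = 6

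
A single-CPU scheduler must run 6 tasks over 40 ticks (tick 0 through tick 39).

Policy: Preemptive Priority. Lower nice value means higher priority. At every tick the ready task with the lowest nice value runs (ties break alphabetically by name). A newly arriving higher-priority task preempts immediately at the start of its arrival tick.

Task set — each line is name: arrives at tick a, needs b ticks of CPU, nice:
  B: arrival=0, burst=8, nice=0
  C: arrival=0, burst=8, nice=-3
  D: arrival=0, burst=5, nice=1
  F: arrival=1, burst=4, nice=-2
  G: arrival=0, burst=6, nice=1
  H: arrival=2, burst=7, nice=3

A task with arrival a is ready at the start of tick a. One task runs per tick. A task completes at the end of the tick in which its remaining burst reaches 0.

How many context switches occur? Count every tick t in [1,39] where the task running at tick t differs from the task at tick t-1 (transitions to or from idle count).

context switches = 6

t=0: ready={B,C,D,G} → run C
t=1: ready={B,C,D,F,G} → run C
t=2: ready={B,C,D,F,G,H} → run C
t=3: ready={B,C,D,F,G,H} → run C
t=4: ready={B,C,D,F,G,H} → run C
t=5: ready={B,C,D,F,G,H} → run C
t=6: ready={B,C,D,F,G,H} → run C
t=7: ready={B,C,D,F,G,H} → run C
t=8: ready={B,D,F,G,H} → run F
t=9: ready={B,D,F,G,H} → run F
t=10: ready={B,D,F,G,H} → run F
t=11: ready={B,D,F,G,H} → run F
t=12: ready={B,D,G,H} → run B
t=13: ready={B,D,G,H} → run B
t=14: ready={B,D,G,H} → run B
t=15: ready={B,D,G,H} → run B
t=16: ready={B,D,G,H} → run B
t=17: ready={B,D,G,H} → run B
t=18: ready={B,D,G,H} → run B
t=19: ready={B,D,G,H} → run B
t=20: ready={D,G,H} → run D
t=21: ready={D,G,H} → run D
t=22: ready={D,G,H} → run D
t=23: ready={D,G,H} → run D
t=24: ready={D,G,H} → run D
t=25: ready={G,H} → run G
t=26: ready={G,H} → run G
t=27: ready={G,H} → run G
t=28: ready={G,H} → run G
t=29: ready={G,H} → run G
t=30: ready={G,H} → run G
t=31: ready={H} → run H
t=32: ready={H} → run H
t=33: ready={H} → run H
t=34: ready={H} → run H
t=35: ready={H} → run H
t=36: ready={H} → run H
t=37: ready={H} → run H
t=38: (idle)
t=39: (idle)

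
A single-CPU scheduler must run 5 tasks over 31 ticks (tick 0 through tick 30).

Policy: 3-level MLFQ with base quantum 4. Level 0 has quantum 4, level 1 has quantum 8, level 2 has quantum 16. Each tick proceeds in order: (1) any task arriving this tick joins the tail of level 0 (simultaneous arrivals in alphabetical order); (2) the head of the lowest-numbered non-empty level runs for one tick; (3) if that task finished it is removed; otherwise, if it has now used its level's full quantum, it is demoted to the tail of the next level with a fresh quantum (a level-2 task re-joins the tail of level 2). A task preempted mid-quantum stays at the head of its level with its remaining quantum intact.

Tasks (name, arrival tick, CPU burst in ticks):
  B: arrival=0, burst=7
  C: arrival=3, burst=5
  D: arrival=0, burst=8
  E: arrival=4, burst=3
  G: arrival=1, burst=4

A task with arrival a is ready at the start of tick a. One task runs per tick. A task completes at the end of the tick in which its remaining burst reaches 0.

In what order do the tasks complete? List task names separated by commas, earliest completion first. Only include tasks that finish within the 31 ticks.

completion order = G, E, B, D, C

t=0: L0/L1/L2 = BD/-/- → run B
t=1: L0/L1/L2 = BDG/-/- → run B
t=2: L0/L1/L2 = BDG/-/- → run B
t=3: L0/L1/L2 = BDGC/-/- → run B
t=4: L0/L1/L2 = DGCE/B/- → run D
t=5: L0/L1/L2 = DGCE/B/- → run D
t=6: L0/L1/L2 = DGCE/B/- → run D
t=7: L0/L1/L2 = DGCE/B/- → run D
t=8: L0/L1/L2 = GCE/BD/- → run G
t=9: L0/L1/L2 = GCE/BD/- → run G
t=10: L0/L1/L2 = GCE/BD/- → run G
t=11: L0/L1/L2 = GCE/BD/- → run G
t=12: L0/L1/L2 = CE/BD/- → run C
t=13: L0/L1/L2 = CE/BD/- → run C
t=14: L0/L1/L2 = CE/BD/- → run C
t=15: L0/L1/L2 = CE/BD/- → run C
t=16: L0/L1/L2 = E/BDC/- → run E
t=17: L0/L1/L2 = E/BDC/- → run E
t=18: L0/L1/L2 = E/BDC/- → run E
t=19: L0/L1/L2 = -/BDC/- → run B
t=20: L0/L1/L2 = -/BDC/- → run B
t=21: L0/L1/L2 = -/BDC/- → run B
t=22: L0/L1/L2 = -/DC/- → run D
t=23: L0/L1/L2 = -/DC/- → run D
t=24: L0/L1/L2 = -/DC/- → run D
t=25: L0/L1/L2 = -/DC/- → run D
t=26: L0/L1/L2 = -/C/- → run C
t=27: (idle)
t=28: (idle)
t=29: (idle)
t=30: (idle)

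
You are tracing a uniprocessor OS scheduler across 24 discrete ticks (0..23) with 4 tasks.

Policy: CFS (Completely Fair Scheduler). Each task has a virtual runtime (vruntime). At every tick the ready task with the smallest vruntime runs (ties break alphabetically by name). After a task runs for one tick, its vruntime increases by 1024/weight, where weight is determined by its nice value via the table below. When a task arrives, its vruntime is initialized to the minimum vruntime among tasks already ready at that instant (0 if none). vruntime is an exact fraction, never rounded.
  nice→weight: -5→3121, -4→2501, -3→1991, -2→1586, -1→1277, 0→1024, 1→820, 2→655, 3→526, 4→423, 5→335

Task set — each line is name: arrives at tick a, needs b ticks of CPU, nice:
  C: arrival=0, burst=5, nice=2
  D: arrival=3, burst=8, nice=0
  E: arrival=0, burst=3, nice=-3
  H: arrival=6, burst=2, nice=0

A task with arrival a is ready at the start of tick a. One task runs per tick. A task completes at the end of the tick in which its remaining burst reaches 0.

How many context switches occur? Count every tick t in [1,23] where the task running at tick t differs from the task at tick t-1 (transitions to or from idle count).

context switches = 15

t=0: vr[C=0 E=0] → run C
t=1: vr[C=1024/655 E=0] → run E
t=2: vr[C=1024/655 E=1024/1991] → run E
t=3: vr[C=1024/655 D=2048/1991 E=2048/1991] → run D
t=4: vr[C=1024/655 D=4039/1991 E=2048/1991] → run E
t=5: vr[C=1024/655 D=4039/1991] → run C
t=6: vr[C=2048/655 D=4039/1991 H=4039/1991] → run D
t=7: vr[C=2048/655 D=6030/1991 H=4039/1991] → run H
t=8: vr[C=2048/655 D=6030/1991 H=6030/1991] → run D
t=9: vr[C=2048/655 D=8021/1991 H=6030/1991] → run H
t=10: vr[C=2048/655 D=8021/1991] → run C
t=11: vr[C=3072/655 D=8021/1991] → run D
t=12: vr[C=3072/655 D=10012/1991] → run C
t=13: vr[C=4096/655 D=10012/1991] → run D
t=14: vr[C=4096/655 D=12003/1991] → run D
t=15: vr[C=4096/655 D=13994/1991] → run C
t=16: vr[D=13994/1991] → run D
t=17: vr[D=15985/1991] → run D
t=18: (idle)
t=19: (idle)
t=20: (idle)
t=21: (idle)
t=22: (idle)
t=23: (idle)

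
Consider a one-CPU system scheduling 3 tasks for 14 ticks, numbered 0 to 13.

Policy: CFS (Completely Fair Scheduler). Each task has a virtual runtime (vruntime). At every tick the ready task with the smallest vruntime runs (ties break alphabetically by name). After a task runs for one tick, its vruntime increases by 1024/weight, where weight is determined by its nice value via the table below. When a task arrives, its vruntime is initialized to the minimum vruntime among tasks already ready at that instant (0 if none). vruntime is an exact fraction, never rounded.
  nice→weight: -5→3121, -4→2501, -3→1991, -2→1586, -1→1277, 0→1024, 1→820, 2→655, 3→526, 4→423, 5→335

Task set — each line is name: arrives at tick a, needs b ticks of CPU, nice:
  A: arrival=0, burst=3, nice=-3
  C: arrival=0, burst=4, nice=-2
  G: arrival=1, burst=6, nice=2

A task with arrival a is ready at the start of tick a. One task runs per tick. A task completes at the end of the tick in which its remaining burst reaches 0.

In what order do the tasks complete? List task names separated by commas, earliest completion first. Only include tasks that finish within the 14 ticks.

completion order = A, C, G

t=0: vr[A=0 C=0] → run A
t=1: vr[A=1024/1991 C=0 G=0] → run C
t=2: vr[A=1024/1991 C=512/793 G=0] → run G
t=3: vr[A=1024/1991 C=512/793 G=1024/655] → run A
t=4: vr[A=2048/1991 C=512/793 G=1024/655] → run C
t=5: vr[A=2048/1991 C=1024/793 G=1024/655] → run A
t=6: vr[C=1024/793 G=1024/655] → run C
t=7: vr[C=1536/793 G=1024/655] → run G
t=8: vr[C=1536/793 G=2048/655] → run C
t=9: vr[G=2048/655] → run G
t=10: vr[G=3072/655] → run G
t=11: vr[G=4096/655] → run G
t=12: vr[G=1024/131] → run G
t=13: (idle)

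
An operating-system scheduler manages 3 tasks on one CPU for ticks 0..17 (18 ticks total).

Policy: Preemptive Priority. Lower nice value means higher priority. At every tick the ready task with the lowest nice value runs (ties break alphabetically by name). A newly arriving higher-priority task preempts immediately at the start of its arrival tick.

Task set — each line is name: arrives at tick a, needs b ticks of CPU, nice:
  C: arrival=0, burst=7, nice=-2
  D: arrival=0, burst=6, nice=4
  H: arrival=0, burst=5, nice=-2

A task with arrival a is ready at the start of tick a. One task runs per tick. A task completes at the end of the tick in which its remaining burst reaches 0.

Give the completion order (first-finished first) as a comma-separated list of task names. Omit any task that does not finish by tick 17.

t=0: ready={C,D,H} → run C
t=1: ready={C,D,H} → run C
t=2: ready={C,D,H} → run C
t=3: ready={C,D,H} → run C
t=4: ready={C,D,H} → run C
t=5: ready={C,D,H} → run C
t=6: ready={C,D,H} → run C
t=7: ready={D,H} → run H
t=8: ready={D,H} → run H
t=9: ready={D,H} → run H
t=10: ready={D,H} → run H
t=11: ready={D,H} → run H
t=12: ready={D} → run D
t=13: ready={D} → run D
t=14: ready={D} → run D
t=15: ready={D} → run D
t=16: ready={D} → run D
t=17: ready={D} → run D

completion order = C, H, D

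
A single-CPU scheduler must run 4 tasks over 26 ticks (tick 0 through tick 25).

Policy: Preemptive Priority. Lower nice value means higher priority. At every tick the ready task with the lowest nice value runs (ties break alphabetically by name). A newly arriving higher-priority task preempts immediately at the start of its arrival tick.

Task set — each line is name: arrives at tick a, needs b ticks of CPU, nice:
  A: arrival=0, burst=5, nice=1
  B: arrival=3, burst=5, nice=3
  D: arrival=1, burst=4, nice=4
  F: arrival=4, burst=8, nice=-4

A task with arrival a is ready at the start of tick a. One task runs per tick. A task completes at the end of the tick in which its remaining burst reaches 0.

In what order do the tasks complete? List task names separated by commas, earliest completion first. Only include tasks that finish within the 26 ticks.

completion order = F, A, B, D

t=0: ready={A} → run A
t=1: ready={A,D} → run A
t=2: ready={A,D} → run A
t=3: ready={A,B,D} → run A
t=4: ready={A,B,D,F} → run F
t=5: ready={A,B,D,F} → run F
t=6: ready={A,B,D,F} → run F
t=7: ready={A,B,D,F} → run F
t=8: ready={A,B,D,F} → run F
t=9: ready={A,B,D,F} → run F
t=10: ready={A,B,D,F} → run F
t=11: ready={A,B,D,F} → run F
t=12: ready={A,B,D} → run A
t=13: ready={B,D} → run B
t=14: ready={B,D} → run B
t=15: ready={B,D} → run B
t=16: ready={B,D} → run B
t=17: ready={B,D} → run B
t=18: ready={D} → run D
t=19: ready={D} → run D
t=20: ready={D} → run D
t=21: ready={D} → run D
t=22: (idle)
t=23: (idle)
t=24: (idle)
t=25: (idle)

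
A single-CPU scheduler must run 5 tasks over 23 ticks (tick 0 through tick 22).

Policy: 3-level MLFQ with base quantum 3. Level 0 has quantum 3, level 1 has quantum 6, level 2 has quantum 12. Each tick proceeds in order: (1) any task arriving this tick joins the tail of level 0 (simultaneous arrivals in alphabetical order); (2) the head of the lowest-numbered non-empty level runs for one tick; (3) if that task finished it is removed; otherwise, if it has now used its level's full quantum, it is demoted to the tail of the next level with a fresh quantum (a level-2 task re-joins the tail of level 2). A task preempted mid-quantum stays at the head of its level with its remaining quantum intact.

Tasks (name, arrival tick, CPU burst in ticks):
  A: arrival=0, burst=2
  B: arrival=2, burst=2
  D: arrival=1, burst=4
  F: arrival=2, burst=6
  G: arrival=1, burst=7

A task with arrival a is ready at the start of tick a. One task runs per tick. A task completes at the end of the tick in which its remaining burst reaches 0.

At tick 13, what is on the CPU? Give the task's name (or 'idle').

running at tick 13 = D

t=0: L0/L1/L2 = A/-/- → run A
t=1: L0/L1/L2 = ADG/-/- → run A
t=2: L0/L1/L2 = DGBF/-/- → run D
t=3: L0/L1/L2 = DGBF/-/- → run D
t=4: L0/L1/L2 = DGBF/-/- → run D
t=5: L0/L1/L2 = GBF/D/- → run G
t=6: L0/L1/L2 = GBF/D/- → run G
t=7: L0/L1/L2 = GBF/D/- → run G
t=8: L0/L1/L2 = BF/DG/- → run B
t=9: L0/L1/L2 = BF/DG/- → run B
t=10: L0/L1/L2 = F/DG/- → run F
t=11: L0/L1/L2 = F/DG/- → run F
t=12: L0/L1/L2 = F/DG/- → run F
t=13: L0/L1/L2 = -/DGF/- → run D
t=14: L0/L1/L2 = -/GF/- → run G
t=15: L0/L1/L2 = -/GF/- → run G
t=16: L0/L1/L2 = -/GF/- → run G
t=17: L0/L1/L2 = -/GF/- → run G
t=18: L0/L1/L2 = -/F/- → run F
t=19: L0/L1/L2 = -/F/- → run F
t=20: L0/L1/L2 = -/F/- → run F
t=21: (idle)
t=22: (idle)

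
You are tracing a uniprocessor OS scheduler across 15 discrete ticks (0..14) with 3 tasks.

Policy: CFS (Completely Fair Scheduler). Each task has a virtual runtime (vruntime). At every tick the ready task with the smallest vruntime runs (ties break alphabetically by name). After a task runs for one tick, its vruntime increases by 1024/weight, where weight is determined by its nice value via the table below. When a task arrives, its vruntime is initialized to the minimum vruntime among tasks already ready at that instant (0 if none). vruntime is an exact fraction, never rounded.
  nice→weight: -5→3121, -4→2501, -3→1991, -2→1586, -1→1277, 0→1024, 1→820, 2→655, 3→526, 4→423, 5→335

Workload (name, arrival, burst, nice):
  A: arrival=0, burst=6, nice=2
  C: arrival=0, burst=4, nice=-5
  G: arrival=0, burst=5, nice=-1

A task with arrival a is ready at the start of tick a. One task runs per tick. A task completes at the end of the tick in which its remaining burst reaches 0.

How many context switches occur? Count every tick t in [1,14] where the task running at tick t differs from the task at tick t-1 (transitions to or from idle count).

context switches = 10

t=0: vr[A=0 C=0 G=0] → run A
t=1: vr[A=1024/655 C=0 G=0] → run C
t=2: vr[A=1024/655 C=1024/3121 G=0] → run G
t=3: vr[A=1024/655 C=1024/3121 G=1024/1277] → run C
t=4: vr[A=1024/655 C=2048/3121 G=1024/1277] → run C
t=5: vr[A=1024/655 C=3072/3121 G=1024/1277] → run G
t=6: vr[A=1024/655 C=3072/3121 G=2048/1277] → run C
t=7: vr[A=1024/655 G=2048/1277] → run A
t=8: vr[A=2048/655 G=2048/1277] → run G
t=9: vr[A=2048/655 G=3072/1277] → run G
t=10: vr[A=2048/655 G=4096/1277] → run A
t=11: vr[A=3072/655 G=4096/1277] → run G
t=12: vr[A=3072/655] → run A
t=13: vr[A=4096/655] → run A
t=14: vr[A=1024/131] → run A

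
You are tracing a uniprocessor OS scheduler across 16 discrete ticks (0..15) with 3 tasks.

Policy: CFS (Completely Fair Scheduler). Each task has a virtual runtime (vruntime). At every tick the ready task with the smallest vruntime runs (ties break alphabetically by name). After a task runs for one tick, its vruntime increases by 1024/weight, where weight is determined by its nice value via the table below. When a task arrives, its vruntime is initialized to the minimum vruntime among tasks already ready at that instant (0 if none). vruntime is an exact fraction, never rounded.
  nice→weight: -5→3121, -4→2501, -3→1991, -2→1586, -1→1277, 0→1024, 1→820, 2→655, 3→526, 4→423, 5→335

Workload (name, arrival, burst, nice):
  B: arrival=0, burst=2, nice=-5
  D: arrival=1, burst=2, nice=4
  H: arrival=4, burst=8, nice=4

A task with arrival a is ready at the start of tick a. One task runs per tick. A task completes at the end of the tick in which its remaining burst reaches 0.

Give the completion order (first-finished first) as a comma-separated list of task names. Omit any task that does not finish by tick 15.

completion order = B, D, H

t=0: vr[B=0] → run B
t=1: vr[B=1024/3121 D=1024/3121] → run B
t=2: vr[D=1024/3121] → run D
t=3: vr[D=3629056/1320183] → run D
t=4: vr[H=0] → run H
t=5: vr[H=1024/423] → run H
t=6: vr[H=2048/423] → run H
t=7: vr[H=1024/141] → run H
t=8: vr[H=4096/423] → run H
t=9: vr[H=5120/423] → run H
t=10: vr[H=2048/141] → run H
t=11: vr[H=7168/423] → run H
t=12: (idle)
t=13: (idle)
t=14: (idle)
t=15: (idle)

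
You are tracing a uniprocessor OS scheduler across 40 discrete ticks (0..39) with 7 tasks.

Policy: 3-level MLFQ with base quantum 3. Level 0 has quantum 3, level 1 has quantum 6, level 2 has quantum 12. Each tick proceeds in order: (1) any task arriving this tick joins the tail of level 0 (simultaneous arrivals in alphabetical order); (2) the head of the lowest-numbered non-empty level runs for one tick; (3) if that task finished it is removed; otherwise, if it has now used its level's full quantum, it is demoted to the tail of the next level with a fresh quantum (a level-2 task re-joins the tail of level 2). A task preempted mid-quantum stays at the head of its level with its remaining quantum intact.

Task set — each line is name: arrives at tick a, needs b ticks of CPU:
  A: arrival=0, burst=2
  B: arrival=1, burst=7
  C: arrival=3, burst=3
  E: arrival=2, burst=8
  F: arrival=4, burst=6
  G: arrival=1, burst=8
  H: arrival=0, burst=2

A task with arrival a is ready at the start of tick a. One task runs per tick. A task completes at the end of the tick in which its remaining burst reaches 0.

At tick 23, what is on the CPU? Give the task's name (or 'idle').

running at tick 23 = G

t=0: L0/L1/L2 = AH/-/- → run A
t=1: L0/L1/L2 = AHBG/-/- → run A
t=2: L0/L1/L2 = HBGE/-/- → run H
t=3: L0/L1/L2 = HBGEC/-/- → run H
t=4: L0/L1/L2 = BGECF/-/- → run B
t=5: L0/L1/L2 = BGECF/-/- → run B
t=6: L0/L1/L2 = BGECF/-/- → run B
t=7: L0/L1/L2 = GECF/B/- → run G
t=8: L0/L1/L2 = GECF/B/- → run G
t=9: L0/L1/L2 = GECF/B/- → run G
t=10: L0/L1/L2 = ECF/BG/- → run E
t=11: L0/L1/L2 = ECF/BG/- → run E
t=12: L0/L1/L2 = ECF/BG/- → run E
t=13: L0/L1/L2 = CF/BGE/- → run C
t=14: L0/L1/L2 = CF/BGE/- → run C
t=15: L0/L1/L2 = CF/BGE/- → run C
t=16: L0/L1/L2 = F/BGE/- → run F
t=17: L0/L1/L2 = F/BGE/- → run F
t=18: L0/L1/L2 = F/BGE/- → run F
t=19: L0/L1/L2 = -/BGEF/- → run B
t=20: L0/L1/L2 = -/BGEF/- → run B
t=21: L0/L1/L2 = -/BGEF/- → run B
t=22: L0/L1/L2 = -/BGEF/- → run B
t=23: L0/L1/L2 = -/GEF/- → run G
t=24: L0/L1/L2 = -/GEF/- → run G
t=25: L0/L1/L2 = -/GEF/- → run G
t=26: L0/L1/L2 = -/GEF/- → run G
t=27: L0/L1/L2 = -/GEF/- → run G
t=28: L0/L1/L2 = -/EF/- → run E
t=29: L0/L1/L2 = -/EF/- → run E
t=30: L0/L1/L2 = -/EF/- → run E
t=31: L0/L1/L2 = -/EF/- → run E
t=32: L0/L1/L2 = -/EF/- → run E
t=33: L0/L1/L2 = -/F/- → run F
t=34: L0/L1/L2 = -/F/- → run F
t=35: L0/L1/L2 = -/F/- → run F
t=36: (idle)
t=37: (idle)
t=38: (idle)
t=39: (idle)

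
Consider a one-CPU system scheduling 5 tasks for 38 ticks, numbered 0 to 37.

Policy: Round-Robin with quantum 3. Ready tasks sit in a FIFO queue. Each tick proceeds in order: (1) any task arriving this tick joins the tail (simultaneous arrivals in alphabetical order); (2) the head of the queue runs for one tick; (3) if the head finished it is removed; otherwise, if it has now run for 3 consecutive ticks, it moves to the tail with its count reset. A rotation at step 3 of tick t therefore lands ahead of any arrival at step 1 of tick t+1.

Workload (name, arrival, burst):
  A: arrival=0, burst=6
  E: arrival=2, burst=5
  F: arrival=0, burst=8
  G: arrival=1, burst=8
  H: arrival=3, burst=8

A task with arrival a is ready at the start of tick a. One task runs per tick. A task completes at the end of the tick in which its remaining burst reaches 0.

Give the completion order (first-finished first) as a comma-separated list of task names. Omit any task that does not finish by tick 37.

completion order = A, E, F, G, H

t=0: queue=[A,F] q_used=0 → run A
t=1: queue=[A,F,G] q_used=1 → run A
t=2: queue=[A,F,G,E] q_used=2 → run A
t=3: queue=[F,G,E,A,H] q_used=0 → run F
t=4: queue=[F,G,E,A,H] q_used=1 → run F
t=5: queue=[F,G,E,A,H] q_used=2 → run F
t=6: queue=[G,E,A,H,F] q_used=0 → run G
t=7: queue=[G,E,A,H,F] q_used=1 → run G
t=8: queue=[G,E,A,H,F] q_used=2 → run G
t=9: queue=[E,A,H,F,G] q_used=0 → run E
t=10: queue=[E,A,H,F,G] q_used=1 → run E
t=11: queue=[E,A,H,F,G] q_used=2 → run E
t=12: queue=[A,H,F,G,E] q_used=0 → run A
t=13: queue=[A,H,F,G,E] q_used=1 → run A
t=14: queue=[A,H,F,G,E] q_used=2 → run A
t=15: queue=[H,F,G,E] q_used=0 → run H
t=16: queue=[H,F,G,E] q_used=1 → run H
t=17: queue=[H,F,G,E] q_used=2 → run H
t=18: queue=[F,G,E,H] q_used=0 → run F
t=19: queue=[F,G,E,H] q_used=1 → run F
t=20: queue=[F,G,E,H] q_used=2 → run F
t=21: queue=[G,E,H,F] q_used=0 → run G
t=22: queue=[G,E,H,F] q_used=1 → run G
t=23: queue=[G,E,H,F] q_used=2 → run G
t=24: queue=[E,H,F,G] q_used=0 → run E
t=25: queue=[E,H,F,G] q_used=1 → run E
t=26: queue=[H,F,G] q_used=0 → run H
t=27: queue=[H,F,G] q_used=1 → run H
t=28: queue=[H,F,G] q_used=2 → run H
t=29: queue=[F,G,H] q_used=0 → run F
t=30: queue=[F,G,H] q_used=1 → run F
t=31: queue=[G,H] q_used=0 → run G
t=32: queue=[G,H] q_used=1 → run G
t=33: queue=[H] q_used=0 → run H
t=34: queue=[H] q_used=1 → run H
t=35: (idle)
t=36: (idle)
t=37: (idle)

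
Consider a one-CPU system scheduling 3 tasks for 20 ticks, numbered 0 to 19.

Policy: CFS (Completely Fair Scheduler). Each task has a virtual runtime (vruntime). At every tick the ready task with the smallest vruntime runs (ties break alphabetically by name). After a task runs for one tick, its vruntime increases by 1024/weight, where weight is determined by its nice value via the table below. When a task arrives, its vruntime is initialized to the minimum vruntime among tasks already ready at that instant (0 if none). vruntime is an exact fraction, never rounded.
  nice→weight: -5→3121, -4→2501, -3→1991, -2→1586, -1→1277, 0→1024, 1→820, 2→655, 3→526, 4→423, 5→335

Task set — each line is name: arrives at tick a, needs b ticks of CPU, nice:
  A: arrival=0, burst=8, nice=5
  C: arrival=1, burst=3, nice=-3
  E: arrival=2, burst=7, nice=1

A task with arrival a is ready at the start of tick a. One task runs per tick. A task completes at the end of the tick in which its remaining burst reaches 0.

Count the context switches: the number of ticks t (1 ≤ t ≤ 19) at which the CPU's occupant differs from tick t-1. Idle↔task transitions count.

context switches = 10

t=0: vr[A=0] → run A
t=1: vr[A=1024/335 C=1024/335] → run A
t=2: vr[A=2048/335 C=1024/335 E=1024/335] → run C
t=3: vr[A=2048/335 C=2381824/666985 E=1024/335] → run E
t=4: vr[A=2048/335 C=2381824/666985 E=59136/13735] → run C
t=5: vr[A=2048/335 C=2724864/666985 E=59136/13735] → run C
t=6: vr[A=2048/335 E=59136/13735] → run E
t=7: vr[A=2048/335 E=76288/13735] → run E
t=8: vr[A=2048/335 E=18688/2747] → run A
t=9: vr[A=3072/335 E=18688/2747] → run E
t=10: vr[A=3072/335 E=110592/13735] → run E
t=11: vr[A=3072/335 E=127744/13735] → run A
t=12: vr[A=4096/335 E=127744/13735] → run E
t=13: vr[A=4096/335 E=144896/13735] → run E
t=14: vr[A=4096/335] → run A
t=15: vr[A=1024/67] → run A
t=16: vr[A=6144/335] → run A
t=17: vr[A=7168/335] → run A
t=18: (idle)
t=19: (idle)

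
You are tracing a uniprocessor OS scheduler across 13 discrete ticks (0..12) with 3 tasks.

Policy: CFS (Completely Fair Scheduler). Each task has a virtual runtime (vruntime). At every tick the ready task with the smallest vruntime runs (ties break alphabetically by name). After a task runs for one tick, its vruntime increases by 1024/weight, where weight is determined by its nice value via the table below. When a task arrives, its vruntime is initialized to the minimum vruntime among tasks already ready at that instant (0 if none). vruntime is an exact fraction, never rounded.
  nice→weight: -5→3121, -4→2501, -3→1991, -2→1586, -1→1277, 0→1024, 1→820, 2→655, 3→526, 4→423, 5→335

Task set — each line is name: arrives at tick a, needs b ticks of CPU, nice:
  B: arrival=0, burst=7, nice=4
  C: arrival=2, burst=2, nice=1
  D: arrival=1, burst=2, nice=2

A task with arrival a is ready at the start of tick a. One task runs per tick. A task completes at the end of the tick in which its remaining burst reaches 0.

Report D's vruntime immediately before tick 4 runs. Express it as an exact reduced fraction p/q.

t=0: vr[B=0] → run B
t=1: vr[B=1024/423 D=1024/423] → run B
t=2: vr[B=2048/423 C=1024/423 D=1024/423] → run C
t=3: vr[B=2048/423 C=318208/86715 D=1024/423] → run D
t=4: vr[B=2048/423 C=318208/86715 D=1103872/277065] → run C
t=5: vr[B=2048/423 D=1103872/277065] → run D
t=6: vr[B=2048/423] → run B
t=7: vr[B=1024/141] → run B
t=8: vr[B=4096/423] → run B
t=9: vr[B=5120/423] → run B
t=10: vr[B=2048/141] → run B
t=11: (idle)
t=12: (idle)

vruntime(D, start of tick 4) = 1103872/277065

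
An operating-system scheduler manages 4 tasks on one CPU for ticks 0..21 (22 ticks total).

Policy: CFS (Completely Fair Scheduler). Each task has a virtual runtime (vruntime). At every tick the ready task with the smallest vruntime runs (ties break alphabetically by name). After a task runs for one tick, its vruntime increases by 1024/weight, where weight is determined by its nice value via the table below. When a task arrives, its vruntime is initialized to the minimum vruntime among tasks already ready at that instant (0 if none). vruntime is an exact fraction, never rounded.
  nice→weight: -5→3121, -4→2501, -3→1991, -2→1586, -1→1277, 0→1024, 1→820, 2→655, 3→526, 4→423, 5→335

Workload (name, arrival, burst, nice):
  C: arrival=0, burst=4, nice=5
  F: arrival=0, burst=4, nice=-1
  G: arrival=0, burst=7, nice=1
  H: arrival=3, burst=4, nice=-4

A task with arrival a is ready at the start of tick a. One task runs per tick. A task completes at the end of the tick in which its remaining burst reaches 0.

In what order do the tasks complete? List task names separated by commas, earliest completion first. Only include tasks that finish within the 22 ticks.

completion order = H, F, G, C

t=0: vr[C=0 F=0 G=0] → run C
t=1: vr[C=1024/335 F=0 G=0] → run F
t=2: vr[C=1024/335 F=1024/1277 G=0] → run G
t=3: vr[C=1024/335 F=1024/1277 G=256/205 H=1024/1277] → run F
t=4: vr[C=1024/335 F=2048/1277 G=256/205 H=1024/1277] → run H
t=5: vr[C=1024/335 F=2048/1277 G=256/205 H=3868672/3193777] → run H
t=6: vr[C=1024/335 F=2048/1277 G=256/205 H=5176320/3193777] → run G
t=7: vr[C=1024/335 F=2048/1277 G=512/205 H=5176320/3193777] → run F
t=8: vr[C=1024/335 F=3072/1277 G=512/205 H=5176320/3193777] → run H
t=9: vr[C=1024/335 F=3072/1277 G=512/205 H=6483968/3193777] → run H
t=10: vr[C=1024/335 F=3072/1277 G=512/205] → run F
t=11: vr[C=1024/335 G=512/205] → run G
t=12: vr[C=1024/335 G=768/205] → run C
t=13: vr[C=2048/335 G=768/205] → run G
t=14: vr[C=2048/335 G=1024/205] → run G
t=15: vr[C=2048/335 G=256/41] → run C
t=16: vr[C=3072/335 G=256/41] → run G
t=17: vr[C=3072/335 G=1536/205] → run G
t=18: vr[C=3072/335] → run C
t=19: (idle)
t=20: (idle)
t=21: (idle)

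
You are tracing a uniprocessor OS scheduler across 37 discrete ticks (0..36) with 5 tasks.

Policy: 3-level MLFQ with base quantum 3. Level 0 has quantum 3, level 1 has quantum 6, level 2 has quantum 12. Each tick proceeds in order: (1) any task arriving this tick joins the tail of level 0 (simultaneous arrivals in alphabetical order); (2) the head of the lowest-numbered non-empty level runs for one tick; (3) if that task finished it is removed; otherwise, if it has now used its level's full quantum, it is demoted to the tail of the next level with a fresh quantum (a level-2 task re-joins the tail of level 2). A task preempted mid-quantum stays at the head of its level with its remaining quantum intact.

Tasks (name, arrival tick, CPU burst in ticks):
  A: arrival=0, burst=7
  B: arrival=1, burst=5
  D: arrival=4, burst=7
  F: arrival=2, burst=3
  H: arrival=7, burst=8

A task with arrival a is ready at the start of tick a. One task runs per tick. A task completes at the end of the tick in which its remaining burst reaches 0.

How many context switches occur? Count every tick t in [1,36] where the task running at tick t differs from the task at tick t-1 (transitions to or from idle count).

context switches = 9

t=0: L0/L1/L2 = A/-/- → run A
t=1: L0/L1/L2 = AB/-/- → run A
t=2: L0/L1/L2 = ABF/-/- → run A
t=3: L0/L1/L2 = BF/A/- → run B
t=4: L0/L1/L2 = BFD/A/- → run B
t=5: L0/L1/L2 = BFD/A/- → run B
t=6: L0/L1/L2 = FD/AB/- → run F
t=7: L0/L1/L2 = FDH/AB/- → run F
t=8: L0/L1/L2 = FDH/AB/- → run F
t=9: L0/L1/L2 = DH/AB/- → run D
t=10: L0/L1/L2 = DH/AB/- → run D
t=11: L0/L1/L2 = DH/AB/- → run D
t=12: L0/L1/L2 = H/ABD/- → run H
t=13: L0/L1/L2 = H/ABD/- → run H
t=14: L0/L1/L2 = H/ABD/- → run H
t=15: L0/L1/L2 = -/ABDH/- → run A
t=16: L0/L1/L2 = -/ABDH/- → run A
t=17: L0/L1/L2 = -/ABDH/- → run A
t=18: L0/L1/L2 = -/ABDH/- → run A
t=19: L0/L1/L2 = -/BDH/- → run B
t=20: L0/L1/L2 = -/BDH/- → run B
t=21: L0/L1/L2 = -/DH/- → run D
t=22: L0/L1/L2 = -/DH/- → run D
t=23: L0/L1/L2 = -/DH/- → run D
t=24: L0/L1/L2 = -/DH/- → run D
t=25: L0/L1/L2 = -/H/- → run H
t=26: L0/L1/L2 = -/H/- → run H
t=27: L0/L1/L2 = -/H/- → run H
t=28: L0/L1/L2 = -/H/- → run H
t=29: L0/L1/L2 = -/H/- → run H
t=30: (idle)
t=31: (idle)
t=32: (idle)
t=33: (idle)
t=34: (idle)
t=35: (idle)
t=36: (idle)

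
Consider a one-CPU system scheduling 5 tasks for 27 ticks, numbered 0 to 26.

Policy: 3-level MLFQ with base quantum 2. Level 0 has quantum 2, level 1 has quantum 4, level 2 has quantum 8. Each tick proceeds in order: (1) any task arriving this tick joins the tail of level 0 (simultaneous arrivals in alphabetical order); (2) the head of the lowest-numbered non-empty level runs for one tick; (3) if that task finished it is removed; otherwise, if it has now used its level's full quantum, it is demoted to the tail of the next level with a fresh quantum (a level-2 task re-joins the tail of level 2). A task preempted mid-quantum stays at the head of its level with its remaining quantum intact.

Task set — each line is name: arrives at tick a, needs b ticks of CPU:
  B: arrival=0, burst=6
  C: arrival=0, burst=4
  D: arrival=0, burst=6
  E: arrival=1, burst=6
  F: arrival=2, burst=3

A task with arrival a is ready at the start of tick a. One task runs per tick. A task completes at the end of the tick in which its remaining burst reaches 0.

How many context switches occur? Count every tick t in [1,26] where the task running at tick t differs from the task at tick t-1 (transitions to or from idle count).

context switches = 10

t=0: L0/L1/L2 = BCD/-/- → run B
t=1: L0/L1/L2 = BCDE/-/- → run B
t=2: L0/L1/L2 = CDEF/B/- → run C
t=3: L0/L1/L2 = CDEF/B/- → run C
t=4: L0/L1/L2 = DEF/BC/- → run D
t=5: L0/L1/L2 = DEF/BC/- → run D
t=6: L0/L1/L2 = EF/BCD/- → run E
t=7: L0/L1/L2 = EF/BCD/- → run E
t=8: L0/L1/L2 = F/BCDE/- → run F
t=9: L0/L1/L2 = F/BCDE/- → run F
t=10: L0/L1/L2 = -/BCDEF/- → run B
t=11: L0/L1/L2 = -/BCDEF/- → run B
t=12: L0/L1/L2 = -/BCDEF/- → run B
t=13: L0/L1/L2 = -/BCDEF/- → run B
t=14: L0/L1/L2 = -/CDEF/- → run C
t=15: L0/L1/L2 = -/CDEF/- → run C
t=16: L0/L1/L2 = -/DEF/- → run D
t=17: L0/L1/L2 = -/DEF/- → run D
t=18: L0/L1/L2 = -/DEF/- → run D
t=19: L0/L1/L2 = -/DEF/- → run D
t=20: L0/L1/L2 = -/EF/- → run E
t=21: L0/L1/L2 = -/EF/- → run E
t=22: L0/L1/L2 = -/EF/- → run E
t=23: L0/L1/L2 = -/EF/- → run E
t=24: L0/L1/L2 = -/F/- → run F
t=25: (idle)
t=26: (idle)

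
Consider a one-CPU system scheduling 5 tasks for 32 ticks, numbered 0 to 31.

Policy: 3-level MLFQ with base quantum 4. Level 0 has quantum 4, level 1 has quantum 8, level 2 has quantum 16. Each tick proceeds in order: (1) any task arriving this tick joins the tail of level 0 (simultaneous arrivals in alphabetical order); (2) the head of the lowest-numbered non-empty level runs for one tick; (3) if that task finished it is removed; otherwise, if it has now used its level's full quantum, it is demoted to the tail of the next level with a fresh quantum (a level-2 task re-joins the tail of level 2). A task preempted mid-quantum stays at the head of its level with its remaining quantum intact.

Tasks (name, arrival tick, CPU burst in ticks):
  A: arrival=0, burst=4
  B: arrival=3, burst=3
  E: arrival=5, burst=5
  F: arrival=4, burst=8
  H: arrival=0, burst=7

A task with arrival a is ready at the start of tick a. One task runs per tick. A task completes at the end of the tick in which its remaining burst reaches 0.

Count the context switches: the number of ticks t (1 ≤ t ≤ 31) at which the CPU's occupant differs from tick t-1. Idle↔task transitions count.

context switches = 8

t=0: L0/L1/L2 = AH/-/- → run A
t=1: L0/L1/L2 = AH/-/- → run A
t=2: L0/L1/L2 = AH/-/- → run A
t=3: L0/L1/L2 = AHB/-/- → run A
t=4: L0/L1/L2 = HBF/-/- → run H
t=5: L0/L1/L2 = HBFE/-/- → run H
t=6: L0/L1/L2 = HBFE/-/- → run H
t=7: L0/L1/L2 = HBFE/-/- → run H
t=8: L0/L1/L2 = BFE/H/- → run B
t=9: L0/L1/L2 = BFE/H/- → run B
t=10: L0/L1/L2 = BFE/H/- → run B
t=11: L0/L1/L2 = FE/H/- → run F
t=12: L0/L1/L2 = FE/H/- → run F
t=13: L0/L1/L2 = FE/H/- → run F
t=14: L0/L1/L2 = FE/H/- → run F
t=15: L0/L1/L2 = E/HF/- → run E
t=16: L0/L1/L2 = E/HF/- → run E
t=17: L0/L1/L2 = E/HF/- → run E
t=18: L0/L1/L2 = E/HF/- → run E
t=19: L0/L1/L2 = -/HFE/- → run H
t=20: L0/L1/L2 = -/HFE/- → run H
t=21: L0/L1/L2 = -/HFE/- → run H
t=22: L0/L1/L2 = -/FE/- → run F
t=23: L0/L1/L2 = -/FE/- → run F
t=24: L0/L1/L2 = -/FE/- → run F
t=25: L0/L1/L2 = -/FE/- → run F
t=26: L0/L1/L2 = -/E/- → run E
t=27: (idle)
t=28: (idle)
t=29: (idle)
t=30: (idle)
t=31: (idle)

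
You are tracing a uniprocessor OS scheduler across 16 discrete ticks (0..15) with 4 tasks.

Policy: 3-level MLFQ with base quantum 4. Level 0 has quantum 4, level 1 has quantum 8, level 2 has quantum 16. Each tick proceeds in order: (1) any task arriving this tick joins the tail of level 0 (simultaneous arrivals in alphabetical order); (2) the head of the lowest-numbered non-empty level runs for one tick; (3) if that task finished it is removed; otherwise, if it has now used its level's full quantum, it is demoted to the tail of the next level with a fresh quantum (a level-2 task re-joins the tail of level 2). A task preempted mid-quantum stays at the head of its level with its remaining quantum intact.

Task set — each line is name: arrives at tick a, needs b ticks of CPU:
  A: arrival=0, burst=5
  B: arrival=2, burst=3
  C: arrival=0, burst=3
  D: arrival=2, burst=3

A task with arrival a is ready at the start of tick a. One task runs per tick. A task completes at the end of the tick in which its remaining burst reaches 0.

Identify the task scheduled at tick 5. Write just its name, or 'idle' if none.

t=0: L0/L1/L2 = AC/-/- → run A
t=1: L0/L1/L2 = AC/-/- → run A
t=2: L0/L1/L2 = ACBD/-/- → run A
t=3: L0/L1/L2 = ACBD/-/- → run A
t=4: L0/L1/L2 = CBD/A/- → run C
t=5: L0/L1/L2 = CBD/A/- → run C
t=6: L0/L1/L2 = CBD/A/- → run C
t=7: L0/L1/L2 = BD/A/- → run B
t=8: L0/L1/L2 = BD/A/- → run B
t=9: L0/L1/L2 = BD/A/- → run B
t=10: L0/L1/L2 = D/A/- → run D
t=11: L0/L1/L2 = D/A/- → run D
t=12: L0/L1/L2 = D/A/- → run D
t=13: L0/L1/L2 = -/A/- → run A
t=14: (idle)
t=15: (idle)

running at tick 5 = C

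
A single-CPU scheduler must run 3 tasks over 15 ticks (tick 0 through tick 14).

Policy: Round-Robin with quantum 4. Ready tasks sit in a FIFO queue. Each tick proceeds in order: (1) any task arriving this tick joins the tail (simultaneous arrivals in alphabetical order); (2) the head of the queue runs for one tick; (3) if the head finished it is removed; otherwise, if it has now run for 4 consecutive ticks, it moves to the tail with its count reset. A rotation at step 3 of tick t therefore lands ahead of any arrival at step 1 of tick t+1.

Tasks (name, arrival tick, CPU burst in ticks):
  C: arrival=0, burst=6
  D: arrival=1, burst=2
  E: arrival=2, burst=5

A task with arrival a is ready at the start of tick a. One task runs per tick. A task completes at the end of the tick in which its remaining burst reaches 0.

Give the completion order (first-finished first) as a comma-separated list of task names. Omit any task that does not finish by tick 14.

t=0: queue=[C] q_used=0 → run C
t=1: queue=[C,D] q_used=1 → run C
t=2: queue=[C,D,E] q_used=2 → run C
t=3: queue=[C,D,E] q_used=3 → run C
t=4: queue=[D,E,C] q_used=0 → run D
t=5: queue=[D,E,C] q_used=1 → run D
t=6: queue=[E,C] q_used=0 → run E
t=7: queue=[E,C] q_used=1 → run E
t=8: queue=[E,C] q_used=2 → run E
t=9: queue=[E,C] q_used=3 → run E
t=10: queue=[C,E] q_used=0 → run C
t=11: queue=[C,E] q_used=1 → run C
t=12: queue=[E] q_used=0 → run E
t=13: (idle)
t=14: (idle)

completion order = D, C, E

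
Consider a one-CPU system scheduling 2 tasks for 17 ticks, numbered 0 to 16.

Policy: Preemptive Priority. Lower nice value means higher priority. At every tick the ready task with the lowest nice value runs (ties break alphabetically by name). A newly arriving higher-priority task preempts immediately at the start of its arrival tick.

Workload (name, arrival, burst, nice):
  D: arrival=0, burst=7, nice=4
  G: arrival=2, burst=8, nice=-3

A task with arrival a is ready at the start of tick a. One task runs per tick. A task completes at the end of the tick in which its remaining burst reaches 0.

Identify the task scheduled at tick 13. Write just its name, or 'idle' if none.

t=0: ready={D} → run D
t=1: ready={D} → run D
t=2: ready={D,G} → run G
t=3: ready={D,G} → run G
t=4: ready={D,G} → run G
t=5: ready={D,G} → run G
t=6: ready={D,G} → run G
t=7: ready={D,G} → run G
t=8: ready={D,G} → run G
t=9: ready={D,G} → run G
t=10: ready={D} → run D
t=11: ready={D} → run D
t=12: ready={D} → run D
t=13: ready={D} → run D
t=14: ready={D} → run D
t=15: (idle)
t=16: (idle)

running at tick 13 = D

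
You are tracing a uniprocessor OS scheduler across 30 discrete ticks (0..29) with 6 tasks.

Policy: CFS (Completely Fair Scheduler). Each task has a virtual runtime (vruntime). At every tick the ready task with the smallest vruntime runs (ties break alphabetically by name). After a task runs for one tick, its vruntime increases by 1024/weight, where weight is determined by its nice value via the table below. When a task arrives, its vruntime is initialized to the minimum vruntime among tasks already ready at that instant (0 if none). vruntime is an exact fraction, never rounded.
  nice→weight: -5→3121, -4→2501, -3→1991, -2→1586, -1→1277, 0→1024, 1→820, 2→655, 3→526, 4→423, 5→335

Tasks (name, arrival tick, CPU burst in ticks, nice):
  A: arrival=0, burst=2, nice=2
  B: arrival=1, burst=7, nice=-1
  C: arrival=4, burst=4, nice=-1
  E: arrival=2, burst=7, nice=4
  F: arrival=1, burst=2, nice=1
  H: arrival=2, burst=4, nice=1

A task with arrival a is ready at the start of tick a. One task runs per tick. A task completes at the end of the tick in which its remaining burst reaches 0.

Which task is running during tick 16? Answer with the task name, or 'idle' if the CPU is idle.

running at tick 16 = H

t=0: vr[A=0] → run A
t=1: vr[A=1024/655 B=1024/655 F=1024/655] → run A
t=2: vr[B=1024/655 E=1024/655 F=1024/655 H=1024/655] → run B
t=3: vr[B=1978368/836435 E=1024/655 F=1024/655 H=1024/655] → run E
t=4: vr[B=1978368/836435 C=1024/655 E=1103872/277065 F=1024/655 H=1024/655] → run C
t=5: vr[B=1978368/836435 C=1978368/836435 E=1103872/277065 F=1024/655 H=1024/655] → run F
t=6: vr[B=1978368/836435 C=1978368/836435 E=1103872/277065 F=15104/5371 H=1024/655] → run H
t=7: vr[B=1978368/836435 C=1978368/836435 E=1103872/277065 F=15104/5371 H=15104/5371] → run B
t=8: vr[B=2649088/836435 C=1978368/836435 E=1103872/277065 F=15104/5371 H=15104/5371] → run C
t=9: vr[B=2649088/836435 C=2649088/836435 E=1103872/277065 F=15104/5371 H=15104/5371] → run F
t=10: vr[B=2649088/836435 C=2649088/836435 E=1103872/277065 H=15104/5371] → run H
t=11: vr[B=2649088/836435 C=2649088/836435 E=1103872/277065 H=109056/26855] → run B
t=12: vr[B=3319808/836435 C=2649088/836435 E=1103872/277065 H=109056/26855] → run C
t=13: vr[B=3319808/836435 C=3319808/836435 E=1103872/277065 H=109056/26855] → run B
t=14: vr[B=3990528/836435 C=3319808/836435 E=1103872/277065 H=109056/26855] → run C
t=15: vr[B=3990528/836435 E=1103872/277065 H=109056/26855] → run E
t=16: vr[B=3990528/836435 E=1774592/277065 H=109056/26855] → run H
t=17: vr[B=3990528/836435 E=1774592/277065 H=142592/26855] → run B
t=18: vr[B=4661248/836435 E=1774592/277065 H=142592/26855] → run H
t=19: vr[B=4661248/836435 E=1774592/277065] → run B
t=20: vr[B=5331968/836435 E=1774592/277065] → run B
t=21: vr[E=1774592/277065] → run E
t=22: vr[E=815104/92355] → run E
t=23: vr[E=3116032/277065] → run E
t=24: vr[E=3786752/277065] → run E
t=25: vr[E=1485824/92355] → run E
t=26: (idle)
t=27: (idle)
t=28: (idle)
t=29: (idle)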